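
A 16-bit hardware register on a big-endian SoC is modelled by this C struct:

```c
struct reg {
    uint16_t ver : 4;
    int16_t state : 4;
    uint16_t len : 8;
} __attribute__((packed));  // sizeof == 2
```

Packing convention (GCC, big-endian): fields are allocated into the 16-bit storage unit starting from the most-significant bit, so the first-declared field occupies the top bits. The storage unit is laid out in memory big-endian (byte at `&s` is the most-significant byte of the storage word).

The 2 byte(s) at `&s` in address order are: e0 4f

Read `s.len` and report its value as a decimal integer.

79

[0]=0xe0 [1]=0x4f (big-endian) → word 0xe04f
ver [12+:4] = (word>>12) & 0xf = 14
state [8+:4] = (word>>8) & 0xf = 0
len [0+:8] = (word>>0) & 0xff = 79  ←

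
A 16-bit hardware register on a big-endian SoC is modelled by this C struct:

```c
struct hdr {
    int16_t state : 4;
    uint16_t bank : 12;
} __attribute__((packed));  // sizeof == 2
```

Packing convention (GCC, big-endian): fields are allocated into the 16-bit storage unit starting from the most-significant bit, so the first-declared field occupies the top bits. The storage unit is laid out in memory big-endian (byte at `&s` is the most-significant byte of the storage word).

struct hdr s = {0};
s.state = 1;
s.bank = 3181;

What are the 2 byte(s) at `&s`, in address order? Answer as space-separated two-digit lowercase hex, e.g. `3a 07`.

[12+:4] state=1 & 0xf = 0x1; word=0x1000
[0+:12] bank=3181 & 0xfff = 0xc6d; word=0x1c6d
word = 0x1c6d → big-endian bytes:
  [0]=0x1c  [1]=0x6d

1c 6d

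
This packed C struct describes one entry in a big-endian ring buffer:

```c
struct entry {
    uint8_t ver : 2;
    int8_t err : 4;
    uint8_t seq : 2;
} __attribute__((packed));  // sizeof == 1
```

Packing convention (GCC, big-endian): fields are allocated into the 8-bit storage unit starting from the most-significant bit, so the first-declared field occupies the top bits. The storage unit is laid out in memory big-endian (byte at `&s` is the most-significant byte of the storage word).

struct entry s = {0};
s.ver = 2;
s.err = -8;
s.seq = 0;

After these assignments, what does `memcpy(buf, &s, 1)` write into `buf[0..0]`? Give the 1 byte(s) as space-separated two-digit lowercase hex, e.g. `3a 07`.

ver (2b) val=2 bits=0x2 at bit 6: 0x80
err (4b) val=-8 bits=0x8 at bit 2: 0xa0
seq (2b) val=0 bits=0x0 at bit 0: 0xa0
word = 0xa0 → big-endian bytes:
  [0]=0xa0

a0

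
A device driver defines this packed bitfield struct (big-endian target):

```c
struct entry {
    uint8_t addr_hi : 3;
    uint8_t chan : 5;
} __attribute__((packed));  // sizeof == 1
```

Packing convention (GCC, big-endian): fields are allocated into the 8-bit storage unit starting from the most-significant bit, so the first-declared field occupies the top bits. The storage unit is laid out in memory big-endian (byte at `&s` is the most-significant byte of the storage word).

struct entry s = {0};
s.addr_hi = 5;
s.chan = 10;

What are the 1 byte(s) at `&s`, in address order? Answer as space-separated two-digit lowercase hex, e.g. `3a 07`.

addr_hi:3 = 5 → 0x5 << 5 → word 0xa0
chan:5 = 10 → 0xa << 0 → word 0xaa
word = 0xaa → big-endian bytes:
  [0]=0xaa

aa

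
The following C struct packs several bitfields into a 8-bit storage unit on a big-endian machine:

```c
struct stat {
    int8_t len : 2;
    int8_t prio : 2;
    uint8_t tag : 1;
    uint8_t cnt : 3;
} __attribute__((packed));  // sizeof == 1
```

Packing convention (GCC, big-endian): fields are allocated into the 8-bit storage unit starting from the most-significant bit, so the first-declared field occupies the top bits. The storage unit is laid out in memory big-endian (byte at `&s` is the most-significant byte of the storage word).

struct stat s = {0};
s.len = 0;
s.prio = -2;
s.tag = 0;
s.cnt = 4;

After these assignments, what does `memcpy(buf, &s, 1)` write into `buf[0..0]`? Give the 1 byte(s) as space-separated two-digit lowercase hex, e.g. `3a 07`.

[6+:2] len=0 & 0x3 = 0x0; word=0x00
[4+:2] prio=-2 & 0x3 = 0x2; word=0x20
[3+:1] tag=0 & 0x1 = 0x0; word=0x20
[0+:3] cnt=4 & 0x7 = 0x4; word=0x24
word = 0x24 → big-endian bytes:
  [0]=0x24

24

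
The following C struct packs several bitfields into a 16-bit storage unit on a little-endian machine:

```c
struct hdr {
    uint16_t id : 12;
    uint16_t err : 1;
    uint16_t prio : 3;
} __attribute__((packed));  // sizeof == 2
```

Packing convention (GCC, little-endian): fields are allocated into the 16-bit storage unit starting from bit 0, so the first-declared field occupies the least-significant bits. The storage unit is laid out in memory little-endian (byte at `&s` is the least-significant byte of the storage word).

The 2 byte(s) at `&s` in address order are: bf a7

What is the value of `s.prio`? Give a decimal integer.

5

[0]=0xbf [1]=0xa7 (little-endian) → word 0xa7bf
id [0+:12] = (word>>0) & 0xfff = 1983
err [12+:1] = (word>>12) & 0x1 = 0
prio [13+:3] = (word>>13) & 0x7 = 5  ←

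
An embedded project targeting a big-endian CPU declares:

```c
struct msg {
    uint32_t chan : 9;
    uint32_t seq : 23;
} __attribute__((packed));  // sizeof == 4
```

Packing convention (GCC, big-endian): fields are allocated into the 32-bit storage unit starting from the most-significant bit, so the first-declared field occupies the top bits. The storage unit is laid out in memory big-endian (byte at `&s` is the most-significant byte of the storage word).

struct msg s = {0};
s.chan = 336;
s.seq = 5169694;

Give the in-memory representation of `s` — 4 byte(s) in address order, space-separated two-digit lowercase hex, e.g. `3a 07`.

a8 4e e2 1e

[23+:9] chan=336 & 0x1ff = 0x150; word=0xa8000000
[0+:23] seq=5169694 & 0x7fffff = 0x4ee21e; word=0xa84ee21e
word = 0xa84ee21e → big-endian bytes:
  [0]=0xa8  [1]=0x4e  [2]=0xe2  [3]=0x1e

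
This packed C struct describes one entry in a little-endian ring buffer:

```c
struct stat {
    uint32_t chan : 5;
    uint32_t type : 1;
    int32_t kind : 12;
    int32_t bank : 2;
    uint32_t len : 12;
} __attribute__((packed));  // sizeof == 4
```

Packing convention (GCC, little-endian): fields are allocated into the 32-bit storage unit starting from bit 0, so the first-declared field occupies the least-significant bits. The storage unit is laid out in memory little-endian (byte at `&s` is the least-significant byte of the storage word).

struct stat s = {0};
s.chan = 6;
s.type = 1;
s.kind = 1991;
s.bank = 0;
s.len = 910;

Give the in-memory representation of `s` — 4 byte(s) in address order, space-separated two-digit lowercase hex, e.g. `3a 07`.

e6 f1 e1 38

chan:5 = 6 → 0x6 << 0 → word 0x00000006
type:1 = 1 → 0x1 << 5 → word 0x00000026
kind:12 = 1991 → 0x7c7 << 6 → word 0x0001f1e6
bank:2 = 0 → 0x0 << 18 → word 0x0001f1e6
len:12 = 910 → 0x38e << 20 → word 0x38e1f1e6
word = 0x38e1f1e6 → little-endian bytes:
  [0]=0xe6  [1]=0xf1  [2]=0xe1  [3]=0x38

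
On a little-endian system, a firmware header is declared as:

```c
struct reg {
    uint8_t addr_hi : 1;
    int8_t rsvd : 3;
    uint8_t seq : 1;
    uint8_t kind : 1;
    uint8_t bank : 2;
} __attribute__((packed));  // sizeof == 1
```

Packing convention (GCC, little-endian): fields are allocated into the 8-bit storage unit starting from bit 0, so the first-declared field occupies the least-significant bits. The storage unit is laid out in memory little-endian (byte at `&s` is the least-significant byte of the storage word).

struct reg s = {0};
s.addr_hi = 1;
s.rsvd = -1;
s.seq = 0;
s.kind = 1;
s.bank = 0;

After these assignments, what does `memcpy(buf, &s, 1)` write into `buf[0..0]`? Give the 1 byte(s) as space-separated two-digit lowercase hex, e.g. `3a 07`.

[0+:1] addr_hi=1 & 0x1 = 0x1; word=0x01
[1+:3] rsvd=-1 & 0x7 = 0x7; word=0x0f
[4+:1] seq=0 & 0x1 = 0x0; word=0x0f
[5+:1] kind=1 & 0x1 = 0x1; word=0x2f
[6+:2] bank=0 & 0x3 = 0x0; word=0x2f
word = 0x2f → little-endian bytes:
  [0]=0x2f

2f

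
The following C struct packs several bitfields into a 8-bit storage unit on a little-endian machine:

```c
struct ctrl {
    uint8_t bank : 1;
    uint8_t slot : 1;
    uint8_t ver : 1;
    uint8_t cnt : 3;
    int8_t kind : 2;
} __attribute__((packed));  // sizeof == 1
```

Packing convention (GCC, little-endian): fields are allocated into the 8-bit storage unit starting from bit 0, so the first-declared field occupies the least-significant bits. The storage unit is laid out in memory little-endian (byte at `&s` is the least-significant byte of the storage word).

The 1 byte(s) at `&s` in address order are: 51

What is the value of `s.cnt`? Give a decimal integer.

[0]=0x51 (little-endian) → word 0x51
bank:1 @ bit 0 → (0x51>>0)&0x1 = 0x1
slot:1 @ bit 1 → (0x51>>1)&0x1 = 0x0
ver:1 @ bit 2 → (0x51>>2)&0x1 = 0x0
cnt:3 @ bit 3 → (0x51>>3)&0x7 = 0x2  ←
kind:2 @ bit 6 → (0x51>>6)&0x3 = 0x1

2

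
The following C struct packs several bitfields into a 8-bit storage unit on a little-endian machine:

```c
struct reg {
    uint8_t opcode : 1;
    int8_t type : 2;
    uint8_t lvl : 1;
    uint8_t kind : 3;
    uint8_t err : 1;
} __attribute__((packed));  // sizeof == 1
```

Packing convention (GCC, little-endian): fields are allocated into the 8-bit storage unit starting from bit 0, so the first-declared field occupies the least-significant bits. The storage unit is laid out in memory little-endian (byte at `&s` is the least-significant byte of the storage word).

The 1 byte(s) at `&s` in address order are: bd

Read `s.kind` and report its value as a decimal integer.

3

[0]=0xbd (little-endian) → word 0xbd
opcode:1 @ bit 0 → (0xbd>>0)&0x1 = 0x1
type:2 @ bit 1 → (0xbd>>1)&0x3 = 0x2
lvl:1 @ bit 3 → (0xbd>>3)&0x1 = 0x1
kind:3 @ bit 4 → (0xbd>>4)&0x7 = 0x3  ←
err:1 @ bit 7 → (0xbd>>7)&0x1 = 0x1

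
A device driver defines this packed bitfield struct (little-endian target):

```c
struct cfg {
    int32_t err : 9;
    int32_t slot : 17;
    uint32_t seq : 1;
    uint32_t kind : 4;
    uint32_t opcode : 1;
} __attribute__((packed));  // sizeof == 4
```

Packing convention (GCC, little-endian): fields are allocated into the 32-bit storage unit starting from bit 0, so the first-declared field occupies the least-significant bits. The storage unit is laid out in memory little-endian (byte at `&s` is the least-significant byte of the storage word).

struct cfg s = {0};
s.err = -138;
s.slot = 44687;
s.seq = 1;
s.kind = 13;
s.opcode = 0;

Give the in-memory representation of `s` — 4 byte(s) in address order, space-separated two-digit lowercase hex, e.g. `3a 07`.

err (9b) val=-138 bits=0x176 at bit 0: 0x00000176
slot (17b) val=44687 bits=0xae8f at bit 9: 0x015d1f76
seq (1b) val=1 bits=0x1 at bit 26: 0x055d1f76
kind (4b) val=13 bits=0xd at bit 27: 0x6d5d1f76
opcode (1b) val=0 bits=0x0 at bit 31: 0x6d5d1f76
word = 0x6d5d1f76 → little-endian bytes:
  [0]=0x76  [1]=0x1f  [2]=0x5d  [3]=0x6d

76 1f 5d 6d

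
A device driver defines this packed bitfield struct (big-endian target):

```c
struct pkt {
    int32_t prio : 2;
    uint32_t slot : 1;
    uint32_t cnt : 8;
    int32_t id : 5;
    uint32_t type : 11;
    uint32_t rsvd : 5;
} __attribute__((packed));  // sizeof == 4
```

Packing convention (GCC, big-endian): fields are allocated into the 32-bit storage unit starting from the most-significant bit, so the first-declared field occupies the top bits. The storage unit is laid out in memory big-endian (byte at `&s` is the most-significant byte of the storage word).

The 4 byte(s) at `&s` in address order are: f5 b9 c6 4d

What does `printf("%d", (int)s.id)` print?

[0]=0xf5 [1]=0xb9 [2]=0xc6 [3]=0x4d (big-endian) → word 0xf5b9c64d
prio [30+:2] = (word>>30) & 0x3 = 3
slot [29+:1] = (word>>29) & 0x1 = 1
cnt [21+:8] = (word>>21) & 0xff = 173
id [16+:5] = (word>>16) & 0x1f = 25  ←
type [5+:11] = (word>>5) & 0x7ff = 1586
rsvd [0+:5] = (word>>0) & 0x1f = 13
id signed 5b, MSB=1: 25 - 32 = -7

-7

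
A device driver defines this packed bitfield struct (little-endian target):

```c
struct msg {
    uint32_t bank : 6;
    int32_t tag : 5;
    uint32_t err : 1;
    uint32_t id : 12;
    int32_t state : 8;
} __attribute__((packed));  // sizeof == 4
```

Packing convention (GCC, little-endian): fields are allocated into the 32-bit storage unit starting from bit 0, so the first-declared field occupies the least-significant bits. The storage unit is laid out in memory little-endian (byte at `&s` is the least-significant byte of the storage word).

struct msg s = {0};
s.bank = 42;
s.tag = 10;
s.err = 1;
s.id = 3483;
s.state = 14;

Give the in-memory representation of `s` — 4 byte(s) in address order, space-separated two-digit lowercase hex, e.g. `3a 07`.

[0+:6] bank=42 & 0x3f = 0x2a; word=0x0000002a
[6+:5] tag=10 & 0x1f = 0xa; word=0x000002aa
[11+:1] err=1 & 0x1 = 0x1; word=0x00000aaa
[12+:12] id=3483 & 0xfff = 0xd9b; word=0x00d9baaa
[24+:8] state=14 & 0xff = 0xe; word=0x0ed9baaa
word = 0x0ed9baaa → little-endian bytes:
  [0]=0xaa  [1]=0xba  [2]=0xd9  [3]=0x0e

aa ba d9 0e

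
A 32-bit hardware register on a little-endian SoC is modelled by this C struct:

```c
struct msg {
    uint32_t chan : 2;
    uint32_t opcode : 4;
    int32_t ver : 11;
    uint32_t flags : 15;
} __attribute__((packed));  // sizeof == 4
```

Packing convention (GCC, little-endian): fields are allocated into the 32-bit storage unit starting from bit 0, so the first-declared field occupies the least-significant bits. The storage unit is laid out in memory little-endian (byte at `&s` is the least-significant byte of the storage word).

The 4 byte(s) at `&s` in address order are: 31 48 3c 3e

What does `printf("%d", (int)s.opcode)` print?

[0]=0x31 [1]=0x48 [2]=0x3c [3]=0x3e (little-endian) → word 0x3e3c4831
chan:2 @ bit 0 → (0x3e3c4831>>0)&0x3 = 0x1
opcode:4 @ bit 2 → (0x3e3c4831>>2)&0xf = 0xc  ←
ver:11 @ bit 6 → (0x3e3c4831>>6)&0x7ff = 0x120
flags:15 @ bit 17 → (0x3e3c4831>>17)&0x7fff = 0x1f1e

12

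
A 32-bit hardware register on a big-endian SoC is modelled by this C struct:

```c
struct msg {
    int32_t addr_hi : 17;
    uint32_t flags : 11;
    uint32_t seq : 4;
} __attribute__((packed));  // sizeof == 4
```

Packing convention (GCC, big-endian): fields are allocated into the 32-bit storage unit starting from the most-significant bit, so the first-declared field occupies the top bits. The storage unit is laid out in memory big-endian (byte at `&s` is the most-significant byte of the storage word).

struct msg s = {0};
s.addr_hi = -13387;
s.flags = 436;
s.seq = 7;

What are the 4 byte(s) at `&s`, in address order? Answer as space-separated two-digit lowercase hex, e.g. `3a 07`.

e5 da 9b 47

[15+:17] addr_hi=-13387 & 0x1ffff = 0x1cbb5; word=0xe5da8000
[4+:11] flags=436 & 0x7ff = 0x1b4; word=0xe5da9b40
[0+:4] seq=7 & 0xf = 0x7; word=0xe5da9b47
word = 0xe5da9b47 → big-endian bytes:
  [0]=0xe5  [1]=0xda  [2]=0x9b  [3]=0x47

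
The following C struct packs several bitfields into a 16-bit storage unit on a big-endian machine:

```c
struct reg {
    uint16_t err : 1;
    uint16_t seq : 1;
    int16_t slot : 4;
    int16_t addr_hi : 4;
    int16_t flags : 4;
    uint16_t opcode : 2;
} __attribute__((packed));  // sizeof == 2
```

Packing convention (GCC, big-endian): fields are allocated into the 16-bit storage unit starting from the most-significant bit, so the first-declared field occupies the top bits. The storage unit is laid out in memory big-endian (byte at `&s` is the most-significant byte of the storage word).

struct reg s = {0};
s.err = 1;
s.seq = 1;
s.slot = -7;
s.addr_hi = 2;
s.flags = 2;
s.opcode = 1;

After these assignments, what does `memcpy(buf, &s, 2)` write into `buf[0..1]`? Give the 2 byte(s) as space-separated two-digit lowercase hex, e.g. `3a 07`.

e4 89

err:1 = 1 → 0x1 << 15 → word 0x8000
seq:1 = 1 → 0x1 << 14 → word 0xc000
slot:4 = -7 → 0x9 << 10 → word 0xe400
addr_hi:4 = 2 → 0x2 << 6 → word 0xe480
flags:4 = 2 → 0x2 << 2 → word 0xe488
opcode:2 = 1 → 0x1 << 0 → word 0xe489
word = 0xe489 → big-endian bytes:
  [0]=0xe4  [1]=0x89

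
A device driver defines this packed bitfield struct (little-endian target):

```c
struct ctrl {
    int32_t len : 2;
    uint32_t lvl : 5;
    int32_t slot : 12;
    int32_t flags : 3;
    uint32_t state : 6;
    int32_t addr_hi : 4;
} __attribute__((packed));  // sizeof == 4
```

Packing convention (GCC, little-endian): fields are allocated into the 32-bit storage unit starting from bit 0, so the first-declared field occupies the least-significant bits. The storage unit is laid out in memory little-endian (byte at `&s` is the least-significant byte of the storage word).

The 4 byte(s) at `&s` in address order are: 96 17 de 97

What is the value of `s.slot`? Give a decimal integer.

[0]=0x96 [1]=0x17 [2]=0xde [3]=0x97 (little-endian) → word 0x97de1796
len [0+:2] = (word>>0) & 0x3 = 2
lvl [2+:5] = (word>>2) & 0x1f = 5
slot [7+:12] = (word>>7) & 0xfff = 3119  ←
flags [19+:3] = (word>>19) & 0x7 = 3
state [22+:6] = (word>>22) & 0x3f = 31
addr_hi [28+:4] = (word>>28) & 0xf = 9
slot signed 12b, MSB=1: 3119 - 4096 = -977

-977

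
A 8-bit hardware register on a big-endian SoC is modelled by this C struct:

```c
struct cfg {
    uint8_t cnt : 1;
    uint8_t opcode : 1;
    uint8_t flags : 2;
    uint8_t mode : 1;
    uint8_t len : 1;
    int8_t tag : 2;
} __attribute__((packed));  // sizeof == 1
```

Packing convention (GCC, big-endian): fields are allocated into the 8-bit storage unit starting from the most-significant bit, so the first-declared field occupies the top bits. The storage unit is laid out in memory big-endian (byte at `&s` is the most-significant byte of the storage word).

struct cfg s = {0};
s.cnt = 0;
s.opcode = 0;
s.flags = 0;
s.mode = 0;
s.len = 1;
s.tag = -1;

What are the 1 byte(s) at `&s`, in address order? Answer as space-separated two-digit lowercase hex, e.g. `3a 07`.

[7+:1] cnt=0 & 0x1 = 0x0; word=0x00
[6+:1] opcode=0 & 0x1 = 0x0; word=0x00
[4+:2] flags=0 & 0x3 = 0x0; word=0x00
[3+:1] mode=0 & 0x1 = 0x0; word=0x00
[2+:1] len=1 & 0x1 = 0x1; word=0x04
[0+:2] tag=-1 & 0x3 = 0x3; word=0x07
word = 0x07 → big-endian bytes:
  [0]=0x07

07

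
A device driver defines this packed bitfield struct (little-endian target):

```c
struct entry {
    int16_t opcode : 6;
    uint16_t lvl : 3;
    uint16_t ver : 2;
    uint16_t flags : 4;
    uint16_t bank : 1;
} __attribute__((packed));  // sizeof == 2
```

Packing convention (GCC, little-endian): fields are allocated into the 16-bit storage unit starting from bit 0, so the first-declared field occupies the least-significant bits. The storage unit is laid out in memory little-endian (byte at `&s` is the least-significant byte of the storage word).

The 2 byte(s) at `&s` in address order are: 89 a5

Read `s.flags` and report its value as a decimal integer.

4

[0]=0x89 [1]=0xa5 (little-endian) → word 0xa589
opcode [0+:6] = (word>>0) & 0x3f = 9
lvl [6+:3] = (word>>6) & 0x7 = 6
ver [9+:2] = (word>>9) & 0x3 = 2
flags [11+:4] = (word>>11) & 0xf = 4  ←
bank [15+:1] = (word>>15) & 0x1 = 1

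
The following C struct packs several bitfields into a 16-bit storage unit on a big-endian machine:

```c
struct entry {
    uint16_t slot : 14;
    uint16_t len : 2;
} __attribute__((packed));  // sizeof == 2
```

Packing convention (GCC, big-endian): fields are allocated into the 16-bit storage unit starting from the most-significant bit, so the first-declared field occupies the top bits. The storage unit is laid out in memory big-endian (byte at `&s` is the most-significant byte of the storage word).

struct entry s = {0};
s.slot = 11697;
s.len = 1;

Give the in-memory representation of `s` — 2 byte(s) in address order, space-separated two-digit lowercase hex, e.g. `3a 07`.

slot:14 = 11697 → 0x2db1 << 2 → word 0xb6c4
len:2 = 1 → 0x1 << 0 → word 0xb6c5
word = 0xb6c5 → big-endian bytes:
  [0]=0xb6  [1]=0xc5

b6 c5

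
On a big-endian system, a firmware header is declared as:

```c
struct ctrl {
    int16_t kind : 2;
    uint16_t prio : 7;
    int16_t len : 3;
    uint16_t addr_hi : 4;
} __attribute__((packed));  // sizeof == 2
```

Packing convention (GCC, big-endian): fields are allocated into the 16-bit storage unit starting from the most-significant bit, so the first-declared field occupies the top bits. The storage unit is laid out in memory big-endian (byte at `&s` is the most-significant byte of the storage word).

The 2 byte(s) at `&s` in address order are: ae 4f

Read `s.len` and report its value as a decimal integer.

-4

[0]=0xae [1]=0x4f (big-endian) → word 0xae4f
kind [14+:2] = (word>>14) & 0x3 = 2
prio [7+:7] = (word>>7) & 0x7f = 92
len [4+:3] = (word>>4) & 0x7 = 4  ←
addr_hi [0+:4] = (word>>0) & 0xf = 15
len signed 3b, MSB=1: 4 - 8 = -4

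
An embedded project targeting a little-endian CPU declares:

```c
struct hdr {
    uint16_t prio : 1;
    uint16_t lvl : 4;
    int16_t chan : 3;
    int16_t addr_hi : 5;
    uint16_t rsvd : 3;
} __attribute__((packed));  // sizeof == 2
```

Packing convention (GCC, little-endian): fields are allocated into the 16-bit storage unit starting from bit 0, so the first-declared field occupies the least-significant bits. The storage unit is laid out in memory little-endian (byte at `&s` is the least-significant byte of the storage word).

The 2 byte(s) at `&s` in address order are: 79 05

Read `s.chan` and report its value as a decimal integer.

[0]=0x79 [1]=0x05 (little-endian) → word 0x0579
prio [0+:1] = (word>>0) & 0x1 = 1
lvl [1+:4] = (word>>1) & 0xf = 12
chan [5+:3] = (word>>5) & 0x7 = 3  ←
addr_hi [8+:5] = (word>>8) & 0x1f = 5
rsvd [13+:3] = (word>>13) & 0x7 = 0
chan signed 3b, MSB=0: value = 3

3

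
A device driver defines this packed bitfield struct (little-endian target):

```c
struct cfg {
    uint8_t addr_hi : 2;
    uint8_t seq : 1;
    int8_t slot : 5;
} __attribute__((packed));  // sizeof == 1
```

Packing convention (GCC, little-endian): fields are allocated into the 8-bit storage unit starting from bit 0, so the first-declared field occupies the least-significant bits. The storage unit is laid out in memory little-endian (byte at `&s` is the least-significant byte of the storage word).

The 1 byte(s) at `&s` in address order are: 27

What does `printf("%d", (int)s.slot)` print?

4

[0]=0x27 (little-endian) → word 0x27
addr_hi [0+:2] = (word>>0) & 0x3 = 3
seq [2+:1] = (word>>2) & 0x1 = 1
slot [3+:5] = (word>>3) & 0x1f = 4  ←
slot signed 5b, MSB=0: value = 4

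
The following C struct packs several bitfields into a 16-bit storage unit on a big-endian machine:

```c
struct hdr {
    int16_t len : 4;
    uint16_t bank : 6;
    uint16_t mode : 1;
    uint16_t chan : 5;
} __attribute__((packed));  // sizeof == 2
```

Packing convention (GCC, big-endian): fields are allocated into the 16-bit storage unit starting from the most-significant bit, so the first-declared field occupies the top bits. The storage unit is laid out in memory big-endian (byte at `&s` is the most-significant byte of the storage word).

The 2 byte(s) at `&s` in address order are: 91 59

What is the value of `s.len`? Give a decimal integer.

-7

[0]=0x91 [1]=0x59 (big-endian) → word 0x9159
len:4 @ bit 12 → (0x9159>>12)&0xf = 0x9  ←
bank:6 @ bit 6 → (0x9159>>6)&0x3f = 0x5
mode:1 @ bit 5 → (0x9159>>5)&0x1 = 0x0
chan:5 @ bit 0 → (0x9159>>0)&0x1f = 0x19
len signed 4b, MSB=1: 9 - 16 = -7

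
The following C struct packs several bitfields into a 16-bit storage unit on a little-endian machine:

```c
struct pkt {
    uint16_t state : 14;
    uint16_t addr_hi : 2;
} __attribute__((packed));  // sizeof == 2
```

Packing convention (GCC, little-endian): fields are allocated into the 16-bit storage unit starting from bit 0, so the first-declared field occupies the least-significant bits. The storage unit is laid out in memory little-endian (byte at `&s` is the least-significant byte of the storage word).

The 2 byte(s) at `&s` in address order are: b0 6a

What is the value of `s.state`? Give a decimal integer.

[0]=0xb0 [1]=0x6a (little-endian) → word 0x6ab0
state [0+:14] = (word>>0) & 0x3fff = 10928  ←
addr_hi [14+:2] = (word>>14) & 0x3 = 1

10928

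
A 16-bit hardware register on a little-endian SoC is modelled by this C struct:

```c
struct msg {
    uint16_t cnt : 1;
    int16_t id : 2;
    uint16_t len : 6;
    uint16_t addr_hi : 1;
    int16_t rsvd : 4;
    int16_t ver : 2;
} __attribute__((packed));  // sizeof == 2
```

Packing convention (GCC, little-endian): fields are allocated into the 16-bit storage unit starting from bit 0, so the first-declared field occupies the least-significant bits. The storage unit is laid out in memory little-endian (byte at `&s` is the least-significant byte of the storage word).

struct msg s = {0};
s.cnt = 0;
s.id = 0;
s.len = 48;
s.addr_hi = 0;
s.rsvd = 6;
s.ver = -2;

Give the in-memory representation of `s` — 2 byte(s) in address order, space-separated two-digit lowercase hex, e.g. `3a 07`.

cnt:1 = 0 → 0x0 << 0 → word 0x0000
id:2 = 0 → 0x0 << 1 → word 0x0000
len:6 = 48 → 0x30 << 3 → word 0x0180
addr_hi:1 = 0 → 0x0 << 9 → word 0x0180
rsvd:4 = 6 → 0x6 << 10 → word 0x1980
ver:2 = -2 → 0x2 << 14 → word 0x9980
word = 0x9980 → little-endian bytes:
  [0]=0x80  [1]=0x99

80 99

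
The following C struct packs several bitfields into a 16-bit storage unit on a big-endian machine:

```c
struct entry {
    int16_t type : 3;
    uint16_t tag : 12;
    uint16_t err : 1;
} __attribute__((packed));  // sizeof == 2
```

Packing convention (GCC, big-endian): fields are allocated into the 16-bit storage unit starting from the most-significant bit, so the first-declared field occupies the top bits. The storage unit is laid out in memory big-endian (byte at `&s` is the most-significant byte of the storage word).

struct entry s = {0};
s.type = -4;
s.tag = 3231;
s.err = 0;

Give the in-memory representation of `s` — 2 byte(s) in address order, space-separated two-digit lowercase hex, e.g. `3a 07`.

99 3e

[13+:3] type=-4 & 0x7 = 0x4; word=0x8000
[1+:12] tag=3231 & 0xfff = 0xc9f; word=0x993e
[0+:1] err=0 & 0x1 = 0x0; word=0x993e
word = 0x993e → big-endian bytes:
  [0]=0x99  [1]=0x3e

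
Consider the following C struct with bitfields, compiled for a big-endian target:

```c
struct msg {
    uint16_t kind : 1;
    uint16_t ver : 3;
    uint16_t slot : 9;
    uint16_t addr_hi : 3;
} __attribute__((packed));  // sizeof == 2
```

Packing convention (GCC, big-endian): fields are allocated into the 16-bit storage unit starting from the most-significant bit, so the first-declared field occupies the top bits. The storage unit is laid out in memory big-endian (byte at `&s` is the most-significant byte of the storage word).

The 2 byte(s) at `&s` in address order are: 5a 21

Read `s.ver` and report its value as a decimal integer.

[0]=0x5a [1]=0x21 (big-endian) → word 0x5a21
kind [15+:1] = (word>>15) & 0x1 = 0
ver [12+:3] = (word>>12) & 0x7 = 5  ←
slot [3+:9] = (word>>3) & 0x1ff = 324
addr_hi [0+:3] = (word>>0) & 0x7 = 1

5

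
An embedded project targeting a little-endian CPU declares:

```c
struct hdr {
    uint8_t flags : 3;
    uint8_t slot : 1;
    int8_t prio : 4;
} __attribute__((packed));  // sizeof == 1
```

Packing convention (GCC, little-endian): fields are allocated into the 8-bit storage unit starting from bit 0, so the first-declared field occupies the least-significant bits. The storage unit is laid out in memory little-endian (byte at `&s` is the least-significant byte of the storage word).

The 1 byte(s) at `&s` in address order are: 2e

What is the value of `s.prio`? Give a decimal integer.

[0]=0x2e (little-endian) → word 0x2e
flags:3 @ bit 0 → (0x2e>>0)&0x7 = 0x6
slot:1 @ bit 3 → (0x2e>>3)&0x1 = 0x1
prio:4 @ bit 4 → (0x2e>>4)&0xf = 0x2  ←
prio signed 4b, MSB=0: value = 2

2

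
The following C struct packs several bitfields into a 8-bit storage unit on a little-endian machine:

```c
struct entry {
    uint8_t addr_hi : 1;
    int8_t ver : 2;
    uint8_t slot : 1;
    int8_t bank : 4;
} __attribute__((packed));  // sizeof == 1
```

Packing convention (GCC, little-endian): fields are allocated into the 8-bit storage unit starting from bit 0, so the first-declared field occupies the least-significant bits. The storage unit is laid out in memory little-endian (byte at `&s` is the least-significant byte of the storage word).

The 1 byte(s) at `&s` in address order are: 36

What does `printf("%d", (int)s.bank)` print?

[0]=0x36 (little-endian) → word 0x36
addr_hi [0+:1] = (word>>0) & 0x1 = 0
ver [1+:2] = (word>>1) & 0x3 = 3
slot [3+:1] = (word>>3) & 0x1 = 0
bank [4+:4] = (word>>4) & 0xf = 3  ←
bank signed 4b, MSB=0: value = 3

3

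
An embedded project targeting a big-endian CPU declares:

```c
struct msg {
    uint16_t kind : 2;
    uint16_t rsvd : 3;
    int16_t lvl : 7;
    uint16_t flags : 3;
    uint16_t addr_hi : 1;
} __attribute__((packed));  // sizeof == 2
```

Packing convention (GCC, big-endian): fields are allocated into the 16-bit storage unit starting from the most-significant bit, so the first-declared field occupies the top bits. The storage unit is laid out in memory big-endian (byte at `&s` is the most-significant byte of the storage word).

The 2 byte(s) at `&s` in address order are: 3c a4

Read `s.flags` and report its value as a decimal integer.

2

[0]=0x3c [1]=0xa4 (big-endian) → word 0x3ca4
kind:2 @ bit 14 → (0x3ca4>>14)&0x3 = 0x0
rsvd:3 @ bit 11 → (0x3ca4>>11)&0x7 = 0x7
lvl:7 @ bit 4 → (0x3ca4>>4)&0x7f = 0x4a
flags:3 @ bit 1 → (0x3ca4>>1)&0x7 = 0x2  ←
addr_hi:1 @ bit 0 → (0x3ca4>>0)&0x1 = 0x0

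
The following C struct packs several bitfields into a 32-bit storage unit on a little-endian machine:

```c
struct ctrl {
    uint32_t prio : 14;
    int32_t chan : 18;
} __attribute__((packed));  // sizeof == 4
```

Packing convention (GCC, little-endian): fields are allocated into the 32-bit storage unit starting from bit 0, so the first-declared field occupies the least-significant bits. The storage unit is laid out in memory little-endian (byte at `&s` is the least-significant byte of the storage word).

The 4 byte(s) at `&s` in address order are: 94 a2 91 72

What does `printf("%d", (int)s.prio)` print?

8852

[0]=0x94 [1]=0xa2 [2]=0x91 [3]=0x72 (little-endian) → word 0x7291a294
prio:14 @ bit 0 → (0x7291a294>>0)&0x3fff = 0x2294  ←
chan:18 @ bit 14 → (0x7291a294>>14)&0x3ffff = 0x1ca46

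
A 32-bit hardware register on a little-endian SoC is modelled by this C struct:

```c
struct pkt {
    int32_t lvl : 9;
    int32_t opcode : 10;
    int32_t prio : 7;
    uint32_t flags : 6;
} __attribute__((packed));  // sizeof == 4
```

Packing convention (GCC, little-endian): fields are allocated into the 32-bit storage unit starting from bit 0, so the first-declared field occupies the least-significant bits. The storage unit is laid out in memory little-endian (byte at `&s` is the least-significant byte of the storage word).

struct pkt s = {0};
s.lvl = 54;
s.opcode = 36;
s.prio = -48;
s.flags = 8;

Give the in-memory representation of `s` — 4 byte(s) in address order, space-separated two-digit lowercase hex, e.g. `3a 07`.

lvl (9b) val=54 bits=0x36 at bit 0: 0x00000036
opcode (10b) val=36 bits=0x24 at bit 9: 0x00004836
prio (7b) val=-48 bits=0x50 at bit 19: 0x02804836
flags (6b) val=8 bits=0x8 at bit 26: 0x22804836
word = 0x22804836 → little-endian bytes:
  [0]=0x36  [1]=0x48  [2]=0x80  [3]=0x22

36 48 80 22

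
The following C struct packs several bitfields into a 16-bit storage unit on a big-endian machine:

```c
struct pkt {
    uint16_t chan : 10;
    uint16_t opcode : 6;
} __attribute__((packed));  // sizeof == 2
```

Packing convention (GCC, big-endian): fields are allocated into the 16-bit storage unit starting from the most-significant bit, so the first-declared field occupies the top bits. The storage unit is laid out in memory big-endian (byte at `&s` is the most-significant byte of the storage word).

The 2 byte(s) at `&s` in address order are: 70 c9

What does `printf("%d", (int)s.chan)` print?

[0]=0x70 [1]=0xc9 (big-endian) → word 0x70c9
chan [6+:10] = (word>>6) & 0x3ff = 451  ←
opcode [0+:6] = (word>>0) & 0x3f = 9

451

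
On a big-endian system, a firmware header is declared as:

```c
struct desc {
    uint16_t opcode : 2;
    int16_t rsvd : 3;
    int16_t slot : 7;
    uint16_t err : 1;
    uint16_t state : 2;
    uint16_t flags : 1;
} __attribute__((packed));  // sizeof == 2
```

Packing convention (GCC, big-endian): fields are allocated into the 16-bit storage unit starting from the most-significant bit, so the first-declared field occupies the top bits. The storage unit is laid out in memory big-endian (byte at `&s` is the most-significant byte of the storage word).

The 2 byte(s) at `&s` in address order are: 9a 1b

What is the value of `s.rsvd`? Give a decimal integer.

3

[0]=0x9a [1]=0x1b (big-endian) → word 0x9a1b
opcode:2 @ bit 14 → (0x9a1b>>14)&0x3 = 0x2
rsvd:3 @ bit 11 → (0x9a1b>>11)&0x7 = 0x3  ←
slot:7 @ bit 4 → (0x9a1b>>4)&0x7f = 0x21
err:1 @ bit 3 → (0x9a1b>>3)&0x1 = 0x1
state:2 @ bit 1 → (0x9a1b>>1)&0x3 = 0x1
flags:1 @ bit 0 → (0x9a1b>>0)&0x1 = 0x1
rsvd signed 3b, MSB=0: value = 3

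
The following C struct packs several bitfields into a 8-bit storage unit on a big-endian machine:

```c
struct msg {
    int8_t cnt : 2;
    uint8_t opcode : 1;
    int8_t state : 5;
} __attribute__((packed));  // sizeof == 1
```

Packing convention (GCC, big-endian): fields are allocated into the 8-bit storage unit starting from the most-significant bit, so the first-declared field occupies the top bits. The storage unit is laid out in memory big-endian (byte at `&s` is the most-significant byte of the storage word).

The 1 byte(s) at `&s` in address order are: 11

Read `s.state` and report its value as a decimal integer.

-15

[0]=0x11 (big-endian) → word 0x11
cnt:2 @ bit 6 → (0x11>>6)&0x3 = 0x0
opcode:1 @ bit 5 → (0x11>>5)&0x1 = 0x0
state:5 @ bit 0 → (0x11>>0)&0x1f = 0x11  ←
state signed 5b, MSB=1: 17 - 32 = -15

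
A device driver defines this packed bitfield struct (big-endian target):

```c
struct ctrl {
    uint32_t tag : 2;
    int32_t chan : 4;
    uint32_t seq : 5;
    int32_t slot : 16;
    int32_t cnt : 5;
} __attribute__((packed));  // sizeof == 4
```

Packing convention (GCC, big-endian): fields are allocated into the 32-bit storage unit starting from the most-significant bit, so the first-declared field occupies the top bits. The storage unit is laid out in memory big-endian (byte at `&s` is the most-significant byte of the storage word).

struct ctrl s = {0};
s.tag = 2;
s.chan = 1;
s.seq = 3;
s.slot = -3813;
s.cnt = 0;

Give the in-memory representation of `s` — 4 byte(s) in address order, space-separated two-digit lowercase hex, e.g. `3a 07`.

84 7e 23 60

[30+:2] tag=2 & 0x3 = 0x2; word=0x80000000
[26+:4] chan=1 & 0xf = 0x1; word=0x84000000
[21+:5] seq=3 & 0x1f = 0x3; word=0x84600000
[5+:16] slot=-3813 & 0xffff = 0xf11b; word=0x847e2360
[0+:5] cnt=0 & 0x1f = 0x0; word=0x847e2360
word = 0x847e2360 → big-endian bytes:
  [0]=0x84  [1]=0x7e  [2]=0x23  [3]=0x60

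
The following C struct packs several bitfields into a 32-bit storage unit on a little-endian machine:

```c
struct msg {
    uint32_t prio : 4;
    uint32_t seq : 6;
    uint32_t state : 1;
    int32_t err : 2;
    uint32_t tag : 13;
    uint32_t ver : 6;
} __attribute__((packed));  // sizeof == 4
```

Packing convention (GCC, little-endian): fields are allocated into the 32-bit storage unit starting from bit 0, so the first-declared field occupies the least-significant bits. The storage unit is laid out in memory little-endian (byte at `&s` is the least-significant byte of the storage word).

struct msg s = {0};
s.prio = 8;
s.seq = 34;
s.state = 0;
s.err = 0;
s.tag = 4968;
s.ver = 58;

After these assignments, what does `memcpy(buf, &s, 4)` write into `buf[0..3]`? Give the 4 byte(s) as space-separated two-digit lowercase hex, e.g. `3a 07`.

prio:4 = 8 → 0x8 << 0 → word 0x00000008
seq:6 = 34 → 0x22 << 4 → word 0x00000228
state:1 = 0 → 0x0 << 10 → word 0x00000228
err:2 = 0 → 0x0 << 11 → word 0x00000228
tag:13 = 4968 → 0x1368 << 13 → word 0x026d0228
ver:6 = 58 → 0x3a << 26 → word 0xea6d0228
word = 0xea6d0228 → little-endian bytes:
  [0]=0x28  [1]=0x02  [2]=0x6d  [3]=0xea

28 02 6d ea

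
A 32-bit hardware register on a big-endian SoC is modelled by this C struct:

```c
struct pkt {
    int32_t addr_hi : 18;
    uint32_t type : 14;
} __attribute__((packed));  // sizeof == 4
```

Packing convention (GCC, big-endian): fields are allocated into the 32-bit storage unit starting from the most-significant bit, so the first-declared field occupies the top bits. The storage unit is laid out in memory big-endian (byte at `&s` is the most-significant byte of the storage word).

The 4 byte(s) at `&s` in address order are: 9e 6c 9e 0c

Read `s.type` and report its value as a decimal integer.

7692

[0]=0x9e [1]=0x6c [2]=0x9e [3]=0x0c (big-endian) → word 0x9e6c9e0c
addr_hi:18 @ bit 14 → (0x9e6c9e0c>>14)&0x3ffff = 0x279b2
type:14 @ bit 0 → (0x9e6c9e0c>>0)&0x3fff = 0x1e0c  ←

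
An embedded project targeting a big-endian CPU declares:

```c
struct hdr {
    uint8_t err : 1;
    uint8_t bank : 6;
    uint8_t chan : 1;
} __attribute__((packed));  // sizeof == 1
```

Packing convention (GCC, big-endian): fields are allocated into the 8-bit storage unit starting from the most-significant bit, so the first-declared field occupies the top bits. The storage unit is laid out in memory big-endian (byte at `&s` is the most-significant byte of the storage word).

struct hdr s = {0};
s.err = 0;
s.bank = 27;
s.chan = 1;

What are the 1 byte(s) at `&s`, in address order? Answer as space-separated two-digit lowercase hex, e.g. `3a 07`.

37

err (1b) val=0 bits=0x0 at bit 7: 0x00
bank (6b) val=27 bits=0x1b at bit 1: 0x36
chan (1b) val=1 bits=0x1 at bit 0: 0x37
word = 0x37 → big-endian bytes:
  [0]=0x37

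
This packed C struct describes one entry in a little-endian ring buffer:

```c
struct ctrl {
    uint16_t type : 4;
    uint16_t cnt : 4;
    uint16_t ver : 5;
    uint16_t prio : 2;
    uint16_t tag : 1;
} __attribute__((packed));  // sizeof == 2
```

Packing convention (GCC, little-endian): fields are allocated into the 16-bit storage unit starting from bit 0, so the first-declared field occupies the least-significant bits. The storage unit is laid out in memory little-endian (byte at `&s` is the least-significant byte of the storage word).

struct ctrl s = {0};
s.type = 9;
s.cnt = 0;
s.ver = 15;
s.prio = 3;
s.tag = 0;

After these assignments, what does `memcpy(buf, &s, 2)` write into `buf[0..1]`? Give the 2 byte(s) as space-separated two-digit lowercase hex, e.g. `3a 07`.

09 6f

[0+:4] type=9 & 0xf = 0x9; word=0x0009
[4+:4] cnt=0 & 0xf = 0x0; word=0x0009
[8+:5] ver=15 & 0x1f = 0xf; word=0x0f09
[13+:2] prio=3 & 0x3 = 0x3; word=0x6f09
[15+:1] tag=0 & 0x1 = 0x0; word=0x6f09
word = 0x6f09 → little-endian bytes:
  [0]=0x09  [1]=0x6f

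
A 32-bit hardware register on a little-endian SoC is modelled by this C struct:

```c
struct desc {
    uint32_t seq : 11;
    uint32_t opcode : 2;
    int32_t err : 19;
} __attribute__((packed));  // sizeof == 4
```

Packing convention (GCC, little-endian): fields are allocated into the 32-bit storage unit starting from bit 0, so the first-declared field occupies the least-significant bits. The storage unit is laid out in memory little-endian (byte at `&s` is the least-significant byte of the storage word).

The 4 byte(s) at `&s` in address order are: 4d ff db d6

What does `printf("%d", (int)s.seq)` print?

1869

[0]=0x4d [1]=0xff [2]=0xdb [3]=0xd6 (little-endian) → word 0xd6dbff4d
seq:11 @ bit 0 → (0xd6dbff4d>>0)&0x7ff = 0x74d  ←
opcode:2 @ bit 11 → (0xd6dbff4d>>11)&0x3 = 0x3
err:19 @ bit 13 → (0xd6dbff4d>>13)&0x7ffff = 0x6b6df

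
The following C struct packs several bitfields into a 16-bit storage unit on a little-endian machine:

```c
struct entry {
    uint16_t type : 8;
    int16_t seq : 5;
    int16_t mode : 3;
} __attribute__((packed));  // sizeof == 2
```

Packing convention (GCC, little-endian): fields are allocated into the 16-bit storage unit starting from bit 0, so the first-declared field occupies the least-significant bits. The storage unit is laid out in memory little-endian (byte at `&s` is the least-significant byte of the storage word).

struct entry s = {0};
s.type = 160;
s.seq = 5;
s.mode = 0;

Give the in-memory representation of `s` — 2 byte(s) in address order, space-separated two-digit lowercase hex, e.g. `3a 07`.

a0 05

[0+:8] type=160 & 0xff = 0xa0; word=0x00a0
[8+:5] seq=5 & 0x1f = 0x5; word=0x05a0
[13+:3] mode=0 & 0x7 = 0x0; word=0x05a0
word = 0x05a0 → little-endian bytes:
  [0]=0xa0  [1]=0x05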